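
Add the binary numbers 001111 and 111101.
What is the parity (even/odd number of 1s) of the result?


001111 = 15
111101 = 61
Sum = 76 = 1001100
1s count = 3

odd parity (3 ones in 1001100)


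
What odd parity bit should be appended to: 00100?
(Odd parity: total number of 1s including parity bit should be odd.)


Number of 1s in data: 1
Parity bit: 0

0


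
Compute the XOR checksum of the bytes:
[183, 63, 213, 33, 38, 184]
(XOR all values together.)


XOR chain: 183 ^ 63 ^ 213 ^ 33 ^ 38 ^ 184 = 226

226


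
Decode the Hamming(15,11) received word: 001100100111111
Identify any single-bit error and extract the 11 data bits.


Syndrome = 1: error at position 1

Data: 10010111111 (corrected bit 1)


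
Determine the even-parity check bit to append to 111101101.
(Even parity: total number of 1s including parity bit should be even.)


Number of 1s in data: 7
Parity bit: 1

1


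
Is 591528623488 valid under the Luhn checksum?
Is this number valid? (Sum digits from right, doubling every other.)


Luhn sum = 59
59 mod 10 = 9

Invalid (Luhn sum mod 10 = 9)


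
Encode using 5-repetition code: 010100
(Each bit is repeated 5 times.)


Each bit -> 5 copies

000001111100000111110000000000


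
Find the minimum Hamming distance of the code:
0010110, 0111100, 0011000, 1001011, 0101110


Comparing all pairs, minimum distance: 2
Can detect 1 errors, correct 0 errors

2


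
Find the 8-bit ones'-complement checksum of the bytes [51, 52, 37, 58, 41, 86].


Sum = 325 mod 256 = 69
Complement = 186

186


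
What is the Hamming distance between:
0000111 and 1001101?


XOR: 1001010
Count of 1s: 3

3


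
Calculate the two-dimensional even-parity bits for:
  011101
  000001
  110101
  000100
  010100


Row parities: 01010
Column parities: 111001

Row P: 01010, Col P: 111001, Corner: 0


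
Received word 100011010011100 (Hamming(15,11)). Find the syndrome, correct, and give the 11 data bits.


Syndrome = 0: no error detected

Data: 01100011100 (no errors)


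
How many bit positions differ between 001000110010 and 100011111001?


XOR: 101011001011
Count of 1s: 7

7


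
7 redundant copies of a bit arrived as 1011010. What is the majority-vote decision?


Ones: 4 out of 7
Threshold: 4

1 (4/7 voted 1)


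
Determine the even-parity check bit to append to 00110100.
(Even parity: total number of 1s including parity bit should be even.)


Number of 1s in data: 3
Parity bit: 1

1


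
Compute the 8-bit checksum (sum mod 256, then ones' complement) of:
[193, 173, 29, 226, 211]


Sum = 832 mod 256 = 64
Complement = 191

191


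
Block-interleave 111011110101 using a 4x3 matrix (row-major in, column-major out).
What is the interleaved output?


Matrix:
  111
  011
  110
  101
Read columns: 101111101101

101111101101


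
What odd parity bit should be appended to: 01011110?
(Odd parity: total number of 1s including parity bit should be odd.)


Number of 1s in data: 5
Parity bit: 0

0


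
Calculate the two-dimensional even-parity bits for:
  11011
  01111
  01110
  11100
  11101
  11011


Row parities: 001100
Column parities: 00000

Row P: 001100, Col P: 00000, Corner: 0


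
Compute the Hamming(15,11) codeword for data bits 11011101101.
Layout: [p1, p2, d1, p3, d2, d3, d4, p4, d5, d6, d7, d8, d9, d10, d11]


Parity bits: p1=0, p2=0, p3=1, p4=1

001110111101101


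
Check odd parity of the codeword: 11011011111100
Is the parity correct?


Number of 1s: 10

No, parity error (10 ones)


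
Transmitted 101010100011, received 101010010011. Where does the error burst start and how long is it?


XOR: 000000110000

Burst at position 6, length 2


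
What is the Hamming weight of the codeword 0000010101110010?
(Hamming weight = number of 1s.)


Counting 1s in 0000010101110010

6


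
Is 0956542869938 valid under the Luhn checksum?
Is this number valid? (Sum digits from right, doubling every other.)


Luhn sum = 77
77 mod 10 = 7

Invalid (Luhn sum mod 10 = 7)


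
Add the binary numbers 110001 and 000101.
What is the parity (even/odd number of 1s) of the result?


110001 = 49
000101 = 5
Sum = 54 = 110110
1s count = 4

even parity (4 ones in 110110)


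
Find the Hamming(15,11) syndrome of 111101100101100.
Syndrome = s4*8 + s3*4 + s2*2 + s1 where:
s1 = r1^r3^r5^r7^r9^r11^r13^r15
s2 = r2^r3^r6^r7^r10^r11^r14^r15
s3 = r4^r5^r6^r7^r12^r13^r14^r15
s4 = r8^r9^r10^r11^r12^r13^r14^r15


s1=0, s2=1, s3=1, s4=1

Syndrome = 14 (error at position 14)


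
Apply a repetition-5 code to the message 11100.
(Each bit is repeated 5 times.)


Each bit -> 5 copies

1111111111111110000000000


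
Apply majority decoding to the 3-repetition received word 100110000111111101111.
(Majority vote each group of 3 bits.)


Groups: 100, 110, 000, 111, 111, 101, 111
Majority votes: 0101111

0101111


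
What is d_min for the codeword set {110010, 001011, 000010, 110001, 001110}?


Comparing all pairs, minimum distance: 2
Can detect 1 errors, correct 0 errors

2


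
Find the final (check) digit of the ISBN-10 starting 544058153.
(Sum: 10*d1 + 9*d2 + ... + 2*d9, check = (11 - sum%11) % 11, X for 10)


Weighted sum: 213
213 mod 11 = 4

Check digit: 7


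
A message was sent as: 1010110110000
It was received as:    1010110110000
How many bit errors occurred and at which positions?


XOR: 0000000000000

0 errors (received matches sent)


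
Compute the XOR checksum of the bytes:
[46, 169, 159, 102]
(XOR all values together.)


XOR chain: 46 ^ 169 ^ 159 ^ 102 = 126

126


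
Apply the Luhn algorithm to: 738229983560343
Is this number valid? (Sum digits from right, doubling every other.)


Luhn sum = 76
76 mod 10 = 6

Invalid (Luhn sum mod 10 = 6)


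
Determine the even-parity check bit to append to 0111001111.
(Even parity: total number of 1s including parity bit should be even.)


Number of 1s in data: 7
Parity bit: 1

1


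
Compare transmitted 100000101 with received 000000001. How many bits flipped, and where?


XOR: 100000100

2 error(s) at position(s): 0, 6


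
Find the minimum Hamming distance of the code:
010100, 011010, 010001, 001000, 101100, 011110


Comparing all pairs, minimum distance: 1
Can detect 0 errors, correct 0 errors

1


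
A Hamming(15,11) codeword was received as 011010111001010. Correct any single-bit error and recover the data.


Syndrome = 0: no error detected

Data: 11011001010 (no errors)


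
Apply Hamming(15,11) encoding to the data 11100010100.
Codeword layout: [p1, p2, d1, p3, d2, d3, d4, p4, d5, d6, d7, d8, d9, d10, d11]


Parity bits: p1=0, p2=1, p3=1, p4=0

011111000010100


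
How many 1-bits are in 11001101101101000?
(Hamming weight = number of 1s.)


Counting 1s in 11001101101101000

9


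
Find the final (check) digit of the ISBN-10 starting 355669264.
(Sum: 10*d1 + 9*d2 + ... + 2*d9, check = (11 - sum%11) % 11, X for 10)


Weighted sum: 272
272 mod 11 = 8

Check digit: 3


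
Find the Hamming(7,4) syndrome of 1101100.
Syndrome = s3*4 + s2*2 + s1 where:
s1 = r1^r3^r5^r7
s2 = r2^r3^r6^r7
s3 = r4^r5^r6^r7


s1=0, s2=1, s3=0

Syndrome = 2 (error at position 2)


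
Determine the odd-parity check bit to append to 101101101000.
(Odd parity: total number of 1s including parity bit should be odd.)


Number of 1s in data: 6
Parity bit: 1

1


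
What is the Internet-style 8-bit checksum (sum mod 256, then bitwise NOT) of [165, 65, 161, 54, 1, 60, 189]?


Sum = 695 mod 256 = 183
Complement = 72

72


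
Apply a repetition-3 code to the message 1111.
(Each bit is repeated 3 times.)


Each bit -> 3 copies

111111111111


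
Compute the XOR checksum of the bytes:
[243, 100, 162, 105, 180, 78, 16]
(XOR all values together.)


XOR chain: 243 ^ 100 ^ 162 ^ 105 ^ 180 ^ 78 ^ 16 = 182

182


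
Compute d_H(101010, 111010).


XOR: 010000
Count of 1s: 1

1


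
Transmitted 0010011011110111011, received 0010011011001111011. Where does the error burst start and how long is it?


XOR: 0000000000111000000

Burst at position 10, length 3


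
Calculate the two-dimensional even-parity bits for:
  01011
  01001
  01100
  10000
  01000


Row parities: 10011
Column parities: 10110

Row P: 10011, Col P: 10110, Corner: 1


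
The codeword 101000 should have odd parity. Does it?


Number of 1s: 2

No, parity error (2 ones)


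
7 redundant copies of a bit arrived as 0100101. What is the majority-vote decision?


Ones: 3 out of 7
Threshold: 4

0 (3/7 voted 1)


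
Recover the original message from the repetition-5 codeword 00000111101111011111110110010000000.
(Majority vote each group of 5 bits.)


Groups: 00000, 11110, 11110, 11111, 11011, 00100, 00000
Majority votes: 0111100

0111100


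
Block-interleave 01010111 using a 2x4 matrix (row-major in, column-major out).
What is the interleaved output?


Matrix:
  0101
  0111
Read columns: 00110111

00110111


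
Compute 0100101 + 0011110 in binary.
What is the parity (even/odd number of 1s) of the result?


0100101 = 37
0011110 = 30
Sum = 67 = 1000011
1s count = 3

odd parity (3 ones in 1000011)


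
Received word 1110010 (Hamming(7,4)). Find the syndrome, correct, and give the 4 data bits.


Syndrome = 6: error at position 6

Data: 1000 (corrected bit 6)


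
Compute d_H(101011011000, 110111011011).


XOR: 011100000011
Count of 1s: 5

5


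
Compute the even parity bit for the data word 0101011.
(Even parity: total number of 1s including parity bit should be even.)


Number of 1s in data: 4
Parity bit: 0

0


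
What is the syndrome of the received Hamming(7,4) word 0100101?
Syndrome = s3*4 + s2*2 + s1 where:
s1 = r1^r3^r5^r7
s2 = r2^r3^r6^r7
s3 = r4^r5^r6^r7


s1=0, s2=0, s3=0

Syndrome = 0 (no error)


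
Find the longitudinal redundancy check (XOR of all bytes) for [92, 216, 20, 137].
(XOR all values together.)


XOR chain: 92 ^ 216 ^ 20 ^ 137 = 25

25


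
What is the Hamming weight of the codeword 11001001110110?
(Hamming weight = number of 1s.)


Counting 1s in 11001001110110

8


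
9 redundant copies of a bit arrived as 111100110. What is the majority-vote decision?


Ones: 6 out of 9
Threshold: 5

1 (6/9 voted 1)


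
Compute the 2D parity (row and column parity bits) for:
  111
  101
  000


Row parities: 100
Column parities: 010

Row P: 100, Col P: 010, Corner: 1


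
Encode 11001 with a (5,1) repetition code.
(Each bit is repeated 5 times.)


Each bit -> 5 copies

1111111111000000000011111


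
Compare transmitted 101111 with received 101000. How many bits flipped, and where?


XOR: 000111

3 error(s) at position(s): 3, 4, 5


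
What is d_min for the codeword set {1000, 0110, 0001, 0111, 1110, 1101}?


Comparing all pairs, minimum distance: 1
Can detect 0 errors, correct 0 errors

1


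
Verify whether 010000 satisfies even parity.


Number of 1s: 1

No, parity error (1 ones)


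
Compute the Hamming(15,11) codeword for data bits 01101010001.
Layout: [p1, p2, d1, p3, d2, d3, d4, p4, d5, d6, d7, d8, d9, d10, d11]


Parity bits: p1=0, p2=1, p3=1, p4=1

010111011010001


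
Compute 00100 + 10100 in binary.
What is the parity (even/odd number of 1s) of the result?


00100 = 4
10100 = 20
Sum = 24 = 11000
1s count = 2

even parity (2 ones in 11000)


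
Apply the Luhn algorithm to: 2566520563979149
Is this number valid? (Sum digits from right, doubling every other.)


Luhn sum = 75
75 mod 10 = 5

Invalid (Luhn sum mod 10 = 5)


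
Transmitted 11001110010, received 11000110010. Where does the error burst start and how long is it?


XOR: 00001000000

Burst at position 4, length 1


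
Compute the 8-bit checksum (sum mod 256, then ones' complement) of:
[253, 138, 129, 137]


Sum = 657 mod 256 = 145
Complement = 110

110


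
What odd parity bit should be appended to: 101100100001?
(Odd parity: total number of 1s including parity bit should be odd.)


Number of 1s in data: 5
Parity bit: 0

0


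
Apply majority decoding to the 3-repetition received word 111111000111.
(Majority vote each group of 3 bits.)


Groups: 111, 111, 000, 111
Majority votes: 1101

1101


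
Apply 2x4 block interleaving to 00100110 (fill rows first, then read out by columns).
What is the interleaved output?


Matrix:
  0010
  0110
Read columns: 00011100

00011100


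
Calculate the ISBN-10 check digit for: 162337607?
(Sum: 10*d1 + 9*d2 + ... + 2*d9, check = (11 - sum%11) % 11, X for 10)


Weighted sum: 192
192 mod 11 = 5

Check digit: 6


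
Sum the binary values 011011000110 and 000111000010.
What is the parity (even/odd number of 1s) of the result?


011011000110 = 1734
000111000010 = 450
Sum = 2184 = 100010001000
1s count = 3

odd parity (3 ones in 100010001000)


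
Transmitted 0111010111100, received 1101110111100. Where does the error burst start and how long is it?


XOR: 1010100000000

Burst at position 0, length 5


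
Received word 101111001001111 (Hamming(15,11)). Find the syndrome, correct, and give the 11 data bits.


Syndrome = 12: error at position 12

Data: 11101000111 (corrected bit 12)


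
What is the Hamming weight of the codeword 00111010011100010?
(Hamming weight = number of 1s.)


Counting 1s in 00111010011100010

8


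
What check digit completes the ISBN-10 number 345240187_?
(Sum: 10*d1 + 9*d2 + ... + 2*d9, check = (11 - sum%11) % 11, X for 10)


Weighted sum: 186
186 mod 11 = 10

Check digit: 1


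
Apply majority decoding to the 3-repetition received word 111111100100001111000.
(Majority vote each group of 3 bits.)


Groups: 111, 111, 100, 100, 001, 111, 000
Majority votes: 1100010

1100010


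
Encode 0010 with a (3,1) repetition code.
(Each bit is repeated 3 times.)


Each bit -> 3 copies

000000111000


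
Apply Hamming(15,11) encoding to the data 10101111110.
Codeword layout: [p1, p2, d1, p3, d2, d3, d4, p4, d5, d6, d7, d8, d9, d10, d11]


Parity bits: p1=0, p2=1, p3=0, p4=0

011001001111110


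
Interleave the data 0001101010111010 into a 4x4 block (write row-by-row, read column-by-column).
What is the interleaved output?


Matrix:
  0001
  1010
  1011
  1010
Read columns: 0111000001111010

0111000001111010


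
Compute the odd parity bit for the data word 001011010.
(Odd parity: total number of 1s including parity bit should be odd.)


Number of 1s in data: 4
Parity bit: 1

1


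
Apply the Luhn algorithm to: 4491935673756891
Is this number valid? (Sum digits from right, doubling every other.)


Luhn sum = 80
80 mod 10 = 0

Valid (Luhn sum mod 10 = 0)


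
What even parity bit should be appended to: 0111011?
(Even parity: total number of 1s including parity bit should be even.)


Number of 1s in data: 5
Parity bit: 1

1


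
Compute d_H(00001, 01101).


XOR: 01100
Count of 1s: 2

2


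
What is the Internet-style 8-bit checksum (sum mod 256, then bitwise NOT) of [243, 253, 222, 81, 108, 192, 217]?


Sum = 1316 mod 256 = 36
Complement = 219

219


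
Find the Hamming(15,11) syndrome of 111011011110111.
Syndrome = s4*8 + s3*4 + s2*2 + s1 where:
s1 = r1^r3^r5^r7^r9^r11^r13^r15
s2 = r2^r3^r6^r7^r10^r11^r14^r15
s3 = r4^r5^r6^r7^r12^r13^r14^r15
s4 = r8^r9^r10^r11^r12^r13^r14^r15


s1=1, s2=1, s3=1, s4=1

Syndrome = 15 (error at position 15)


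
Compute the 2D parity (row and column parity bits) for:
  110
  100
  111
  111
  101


Row parities: 01110
Column parities: 111

Row P: 01110, Col P: 111, Corner: 1


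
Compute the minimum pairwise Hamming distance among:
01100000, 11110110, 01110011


Comparing all pairs, minimum distance: 3
Can detect 2 errors, correct 1 errors

3


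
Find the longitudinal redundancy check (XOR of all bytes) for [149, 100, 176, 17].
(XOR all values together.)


XOR chain: 149 ^ 100 ^ 176 ^ 17 = 80

80


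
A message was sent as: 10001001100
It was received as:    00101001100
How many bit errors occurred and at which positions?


XOR: 10100000000

2 error(s) at position(s): 0, 2


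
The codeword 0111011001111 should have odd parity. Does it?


Number of 1s: 9

Yes, parity is correct (9 ones)


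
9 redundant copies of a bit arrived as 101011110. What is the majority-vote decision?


Ones: 6 out of 9
Threshold: 5

1 (6/9 voted 1)


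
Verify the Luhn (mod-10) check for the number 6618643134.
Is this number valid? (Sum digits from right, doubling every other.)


Luhn sum = 43
43 mod 10 = 3

Invalid (Luhn sum mod 10 = 3)


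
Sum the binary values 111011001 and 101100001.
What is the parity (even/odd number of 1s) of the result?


111011001 = 473
101100001 = 353
Sum = 826 = 1100111010
1s count = 6

even parity (6 ones in 1100111010)


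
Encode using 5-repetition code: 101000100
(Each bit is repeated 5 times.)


Each bit -> 5 copies

111110000011111000000000000000111110000000000


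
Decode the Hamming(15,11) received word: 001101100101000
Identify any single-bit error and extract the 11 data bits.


Syndrome = 0: no error detected

Data: 10110101000 (no errors)


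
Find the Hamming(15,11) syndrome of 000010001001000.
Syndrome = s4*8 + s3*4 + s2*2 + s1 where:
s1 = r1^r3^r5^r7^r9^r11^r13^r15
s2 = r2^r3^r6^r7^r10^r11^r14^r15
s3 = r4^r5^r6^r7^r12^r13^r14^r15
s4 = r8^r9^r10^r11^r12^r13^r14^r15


s1=0, s2=0, s3=0, s4=0

Syndrome = 0 (no error)


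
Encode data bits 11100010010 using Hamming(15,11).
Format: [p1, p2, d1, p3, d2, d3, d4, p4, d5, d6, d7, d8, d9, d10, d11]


Parity bits: p1=1, p2=0, p3=1, p4=0

101111000010010


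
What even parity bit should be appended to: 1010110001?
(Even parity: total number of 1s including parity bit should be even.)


Number of 1s in data: 5
Parity bit: 1

1


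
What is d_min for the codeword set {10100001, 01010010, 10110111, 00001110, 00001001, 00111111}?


Comparing all pairs, minimum distance: 2
Can detect 1 errors, correct 0 errors

2


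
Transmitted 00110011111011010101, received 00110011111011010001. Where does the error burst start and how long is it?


XOR: 00000000000000000100

Burst at position 17, length 1


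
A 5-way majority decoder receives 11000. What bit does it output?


Ones: 2 out of 5
Threshold: 3

0 (2/5 voted 1)


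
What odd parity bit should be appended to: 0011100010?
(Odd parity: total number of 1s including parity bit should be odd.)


Number of 1s in data: 4
Parity bit: 1

1


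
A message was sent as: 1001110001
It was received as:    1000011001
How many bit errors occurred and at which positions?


XOR: 0001101000

3 error(s) at position(s): 3, 4, 6


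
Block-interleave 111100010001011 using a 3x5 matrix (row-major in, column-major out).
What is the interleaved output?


Matrix:
  11110
  00100
  01011
Read columns: 100101110101001

100101110101001


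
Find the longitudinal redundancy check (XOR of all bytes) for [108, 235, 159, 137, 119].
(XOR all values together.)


XOR chain: 108 ^ 235 ^ 159 ^ 137 ^ 119 = 230

230


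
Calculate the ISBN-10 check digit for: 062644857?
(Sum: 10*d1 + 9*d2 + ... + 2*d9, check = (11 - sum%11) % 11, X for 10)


Weighted sum: 217
217 mod 11 = 8

Check digit: 3


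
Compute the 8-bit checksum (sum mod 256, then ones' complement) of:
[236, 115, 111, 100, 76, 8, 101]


Sum = 747 mod 256 = 235
Complement = 20

20


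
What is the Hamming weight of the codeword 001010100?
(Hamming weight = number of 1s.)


Counting 1s in 001010100

3


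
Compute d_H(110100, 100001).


XOR: 010101
Count of 1s: 3

3


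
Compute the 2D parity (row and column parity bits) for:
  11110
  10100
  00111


Row parities: 001
Column parities: 01101

Row P: 001, Col P: 01101, Corner: 1


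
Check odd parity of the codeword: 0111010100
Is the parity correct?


Number of 1s: 5

Yes, parity is correct (5 ones)


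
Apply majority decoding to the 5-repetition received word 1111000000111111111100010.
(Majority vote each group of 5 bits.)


Groups: 11110, 00000, 11111, 11111, 00010
Majority votes: 10110

10110


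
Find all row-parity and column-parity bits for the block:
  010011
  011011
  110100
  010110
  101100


Row parities: 10111
Column parities: 000110

Row P: 10111, Col P: 000110, Corner: 0


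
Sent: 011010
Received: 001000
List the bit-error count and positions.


XOR: 010010

2 error(s) at position(s): 1, 4


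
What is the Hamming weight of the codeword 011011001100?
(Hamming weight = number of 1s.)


Counting 1s in 011011001100

6


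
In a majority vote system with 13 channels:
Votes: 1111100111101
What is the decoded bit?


Ones: 10 out of 13
Threshold: 7

1 (10/13 voted 1)


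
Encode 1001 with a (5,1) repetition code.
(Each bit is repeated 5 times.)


Each bit -> 5 copies

11111000000000011111


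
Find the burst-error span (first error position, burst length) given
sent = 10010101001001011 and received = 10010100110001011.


XOR: 00000001111000000

Burst at position 7, length 4


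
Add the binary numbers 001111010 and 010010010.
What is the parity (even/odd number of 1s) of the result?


001111010 = 122
010010010 = 146
Sum = 268 = 100001100
1s count = 3

odd parity (3 ones in 100001100)


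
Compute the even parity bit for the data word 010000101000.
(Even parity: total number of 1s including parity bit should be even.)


Number of 1s in data: 3
Parity bit: 1

1


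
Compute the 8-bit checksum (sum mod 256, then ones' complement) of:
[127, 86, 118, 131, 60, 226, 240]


Sum = 988 mod 256 = 220
Complement = 35

35


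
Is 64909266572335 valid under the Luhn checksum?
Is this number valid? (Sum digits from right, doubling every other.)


Luhn sum = 62
62 mod 10 = 2

Invalid (Luhn sum mod 10 = 2)


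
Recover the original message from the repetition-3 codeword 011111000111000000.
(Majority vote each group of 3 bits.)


Groups: 011, 111, 000, 111, 000, 000
Majority votes: 110100

110100


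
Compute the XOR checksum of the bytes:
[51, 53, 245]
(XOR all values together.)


XOR chain: 51 ^ 53 ^ 245 = 243

243


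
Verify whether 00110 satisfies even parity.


Number of 1s: 2

Yes, parity is correct (2 ones)


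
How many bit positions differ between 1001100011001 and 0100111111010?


XOR: 1101011100011
Count of 1s: 8

8


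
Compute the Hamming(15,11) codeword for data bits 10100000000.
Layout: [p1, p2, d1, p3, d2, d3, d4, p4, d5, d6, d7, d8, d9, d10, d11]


Parity bits: p1=1, p2=0, p3=1, p4=0

101101000000000


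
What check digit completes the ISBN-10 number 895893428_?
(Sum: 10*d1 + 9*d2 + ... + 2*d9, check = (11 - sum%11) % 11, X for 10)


Weighted sum: 364
364 mod 11 = 1

Check digit: X


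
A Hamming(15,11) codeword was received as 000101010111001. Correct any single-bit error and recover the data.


Syndrome = 8: error at position 8

Data: 00100111001 (corrected bit 8)


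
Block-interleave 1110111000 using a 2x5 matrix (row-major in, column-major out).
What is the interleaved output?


Matrix:
  11101
  11000
Read columns: 1111100010

1111100010


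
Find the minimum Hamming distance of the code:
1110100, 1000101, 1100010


Comparing all pairs, minimum distance: 3
Can detect 2 errors, correct 1 errors

3


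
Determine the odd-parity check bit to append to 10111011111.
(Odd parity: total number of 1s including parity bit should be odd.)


Number of 1s in data: 9
Parity bit: 0

0


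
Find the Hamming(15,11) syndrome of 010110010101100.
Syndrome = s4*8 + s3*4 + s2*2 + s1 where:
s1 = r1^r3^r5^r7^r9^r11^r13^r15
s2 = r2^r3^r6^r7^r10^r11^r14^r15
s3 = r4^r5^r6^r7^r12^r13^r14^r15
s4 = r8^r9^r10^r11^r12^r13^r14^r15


s1=0, s2=0, s3=0, s4=0

Syndrome = 0 (no error)


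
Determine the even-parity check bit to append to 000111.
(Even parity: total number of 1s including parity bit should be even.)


Number of 1s in data: 3
Parity bit: 1

1


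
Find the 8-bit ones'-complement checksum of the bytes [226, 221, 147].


Sum = 594 mod 256 = 82
Complement = 173

173


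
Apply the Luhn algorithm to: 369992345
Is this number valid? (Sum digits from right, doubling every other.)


Luhn sum = 53
53 mod 10 = 3

Invalid (Luhn sum mod 10 = 3)


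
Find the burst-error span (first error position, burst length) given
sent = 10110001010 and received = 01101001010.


XOR: 11011000000

Burst at position 0, length 5


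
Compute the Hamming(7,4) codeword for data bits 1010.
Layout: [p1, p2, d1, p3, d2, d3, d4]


Parity bits: p1=1, p2=0, p3=1

1011010


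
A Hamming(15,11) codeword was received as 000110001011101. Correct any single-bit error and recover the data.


Syndrome = 13: error at position 13

Data: 01001011001 (corrected bit 13)


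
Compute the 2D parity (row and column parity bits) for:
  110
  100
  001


Row parities: 011
Column parities: 011

Row P: 011, Col P: 011, Corner: 0


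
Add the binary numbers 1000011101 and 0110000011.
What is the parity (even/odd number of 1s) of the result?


1000011101 = 541
0110000011 = 387
Sum = 928 = 1110100000
1s count = 4

even parity (4 ones in 1110100000)


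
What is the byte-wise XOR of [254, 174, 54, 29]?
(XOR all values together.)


XOR chain: 254 ^ 174 ^ 54 ^ 29 = 123

123


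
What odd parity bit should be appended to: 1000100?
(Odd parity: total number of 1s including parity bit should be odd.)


Number of 1s in data: 2
Parity bit: 1

1


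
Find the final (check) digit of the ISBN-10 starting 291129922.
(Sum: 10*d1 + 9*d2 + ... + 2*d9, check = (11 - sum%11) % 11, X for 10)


Weighted sum: 219
219 mod 11 = 10

Check digit: 1


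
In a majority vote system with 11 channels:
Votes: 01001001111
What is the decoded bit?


Ones: 6 out of 11
Threshold: 6

1 (6/11 voted 1)


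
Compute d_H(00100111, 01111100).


XOR: 01011011
Count of 1s: 5

5


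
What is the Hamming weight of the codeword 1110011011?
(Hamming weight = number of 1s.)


Counting 1s in 1110011011

7


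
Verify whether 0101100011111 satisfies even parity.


Number of 1s: 8

Yes, parity is correct (8 ones)


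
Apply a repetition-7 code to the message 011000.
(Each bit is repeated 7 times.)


Each bit -> 7 copies

000000011111111111111000000000000000000000


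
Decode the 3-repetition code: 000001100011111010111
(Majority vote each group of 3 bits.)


Groups: 000, 001, 100, 011, 111, 010, 111
Majority votes: 0001101

0001101


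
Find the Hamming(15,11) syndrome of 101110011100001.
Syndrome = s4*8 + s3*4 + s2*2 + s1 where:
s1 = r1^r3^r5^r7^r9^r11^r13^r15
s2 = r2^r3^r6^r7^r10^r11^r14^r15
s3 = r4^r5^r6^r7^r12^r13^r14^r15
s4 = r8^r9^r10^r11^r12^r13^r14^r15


s1=1, s2=1, s3=1, s4=0

Syndrome = 7 (error at position 7)


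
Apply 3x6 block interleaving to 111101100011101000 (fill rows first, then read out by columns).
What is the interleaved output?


Matrix:
  111101
  100011
  101000
Read columns: 111100101100010110

111100101100010110


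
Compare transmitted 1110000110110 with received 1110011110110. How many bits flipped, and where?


XOR: 0000011000000

2 error(s) at position(s): 5, 6


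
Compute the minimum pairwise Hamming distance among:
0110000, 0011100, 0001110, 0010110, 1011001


Comparing all pairs, minimum distance: 2
Can detect 1 errors, correct 0 errors

2


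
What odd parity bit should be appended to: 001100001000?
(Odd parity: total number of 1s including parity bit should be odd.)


Number of 1s in data: 3
Parity bit: 0

0


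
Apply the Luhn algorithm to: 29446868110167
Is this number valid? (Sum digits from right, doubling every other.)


Luhn sum = 61
61 mod 10 = 1

Invalid (Luhn sum mod 10 = 1)


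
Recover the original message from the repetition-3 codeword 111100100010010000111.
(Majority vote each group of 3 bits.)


Groups: 111, 100, 100, 010, 010, 000, 111
Majority votes: 1000001

1000001


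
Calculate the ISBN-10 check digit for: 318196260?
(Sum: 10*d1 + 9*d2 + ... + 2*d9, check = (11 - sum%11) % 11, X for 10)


Weighted sum: 220
220 mod 11 = 0

Check digit: 0


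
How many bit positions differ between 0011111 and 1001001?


XOR: 1010110
Count of 1s: 4

4


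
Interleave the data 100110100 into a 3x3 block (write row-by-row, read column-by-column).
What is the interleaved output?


Matrix:
  100
  110
  100
Read columns: 111010000

111010000


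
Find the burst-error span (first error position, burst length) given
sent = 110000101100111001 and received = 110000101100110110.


XOR: 000000000000001111

Burst at position 14, length 4


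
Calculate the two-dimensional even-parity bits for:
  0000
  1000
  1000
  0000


Row parities: 0110
Column parities: 0000

Row P: 0110, Col P: 0000, Corner: 0


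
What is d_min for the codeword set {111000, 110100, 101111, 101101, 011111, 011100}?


Comparing all pairs, minimum distance: 1
Can detect 0 errors, correct 0 errors

1


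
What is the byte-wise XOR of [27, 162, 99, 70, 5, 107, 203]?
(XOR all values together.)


XOR chain: 27 ^ 162 ^ 99 ^ 70 ^ 5 ^ 107 ^ 203 = 57

57


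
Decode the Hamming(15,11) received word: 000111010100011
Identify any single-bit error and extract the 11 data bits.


Syndrome = 4: error at position 4

Data: 01100100011 (corrected bit 4)


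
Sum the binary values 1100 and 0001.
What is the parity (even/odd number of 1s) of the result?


1100 = 12
0001 = 1
Sum = 13 = 1101
1s count = 3

odd parity (3 ones in 1101)


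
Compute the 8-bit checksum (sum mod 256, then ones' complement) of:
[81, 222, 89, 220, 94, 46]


Sum = 752 mod 256 = 240
Complement = 15

15


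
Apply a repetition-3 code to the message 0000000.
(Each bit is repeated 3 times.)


Each bit -> 3 copies

000000000000000000000


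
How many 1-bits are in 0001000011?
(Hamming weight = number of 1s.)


Counting 1s in 0001000011

3


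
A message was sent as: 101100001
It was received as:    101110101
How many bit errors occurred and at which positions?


XOR: 000010100

2 error(s) at position(s): 4, 6


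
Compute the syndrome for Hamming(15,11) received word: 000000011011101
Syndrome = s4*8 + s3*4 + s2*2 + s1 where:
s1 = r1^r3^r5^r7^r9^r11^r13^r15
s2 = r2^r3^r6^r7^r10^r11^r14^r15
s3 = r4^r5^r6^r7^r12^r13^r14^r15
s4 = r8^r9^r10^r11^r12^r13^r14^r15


s1=0, s2=0, s3=1, s4=0

Syndrome = 4 (error at position 4)


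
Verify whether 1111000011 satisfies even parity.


Number of 1s: 6

Yes, parity is correct (6 ones)


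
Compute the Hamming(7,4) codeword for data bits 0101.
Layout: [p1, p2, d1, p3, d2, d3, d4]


Parity bits: p1=0, p2=1, p3=0

0100101


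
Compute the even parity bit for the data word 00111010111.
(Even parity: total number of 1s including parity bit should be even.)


Number of 1s in data: 7
Parity bit: 1

1


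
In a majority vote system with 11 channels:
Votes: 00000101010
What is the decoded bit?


Ones: 3 out of 11
Threshold: 6

0 (3/11 voted 1)


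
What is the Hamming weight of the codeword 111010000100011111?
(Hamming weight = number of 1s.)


Counting 1s in 111010000100011111

10


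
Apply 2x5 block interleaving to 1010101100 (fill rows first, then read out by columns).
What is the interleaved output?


Matrix:
  10101
  01100
Read columns: 1001110010

1001110010


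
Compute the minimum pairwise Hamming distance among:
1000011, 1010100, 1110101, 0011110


Comparing all pairs, minimum distance: 2
Can detect 1 errors, correct 0 errors

2


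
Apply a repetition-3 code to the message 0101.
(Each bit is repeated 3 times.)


Each bit -> 3 copies

000111000111


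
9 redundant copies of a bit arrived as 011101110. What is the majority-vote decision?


Ones: 6 out of 9
Threshold: 5

1 (6/9 voted 1)


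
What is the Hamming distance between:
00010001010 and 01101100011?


XOR: 01111101001
Count of 1s: 7

7


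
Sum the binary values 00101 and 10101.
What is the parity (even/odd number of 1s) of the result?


00101 = 5
10101 = 21
Sum = 26 = 11010
1s count = 3

odd parity (3 ones in 11010)


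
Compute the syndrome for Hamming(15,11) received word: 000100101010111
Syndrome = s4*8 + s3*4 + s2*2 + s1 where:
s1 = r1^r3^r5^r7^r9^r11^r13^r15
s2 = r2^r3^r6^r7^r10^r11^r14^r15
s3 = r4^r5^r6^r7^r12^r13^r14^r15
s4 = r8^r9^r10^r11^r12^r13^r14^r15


s1=1, s2=0, s3=1, s4=1

Syndrome = 13 (error at position 13)


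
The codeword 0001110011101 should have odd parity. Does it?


Number of 1s: 7

Yes, parity is correct (7 ones)


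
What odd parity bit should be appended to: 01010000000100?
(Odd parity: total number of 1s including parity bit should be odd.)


Number of 1s in data: 3
Parity bit: 0

0


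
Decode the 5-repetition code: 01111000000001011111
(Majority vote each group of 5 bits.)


Groups: 01111, 00000, 00010, 11111
Majority votes: 1001

1001


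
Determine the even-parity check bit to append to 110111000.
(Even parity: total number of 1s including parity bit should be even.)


Number of 1s in data: 5
Parity bit: 1

1


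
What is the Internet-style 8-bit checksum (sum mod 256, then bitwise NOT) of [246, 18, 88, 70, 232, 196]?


Sum = 850 mod 256 = 82
Complement = 173

173


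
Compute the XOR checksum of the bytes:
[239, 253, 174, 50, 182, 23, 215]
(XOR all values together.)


XOR chain: 239 ^ 253 ^ 174 ^ 50 ^ 182 ^ 23 ^ 215 = 248

248


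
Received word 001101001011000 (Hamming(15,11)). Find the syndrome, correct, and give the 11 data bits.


Syndrome = 15: error at position 15

Data: 10101011001 (corrected bit 15)


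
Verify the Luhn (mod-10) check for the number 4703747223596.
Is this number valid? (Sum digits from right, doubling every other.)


Luhn sum = 69
69 mod 10 = 9

Invalid (Luhn sum mod 10 = 9)


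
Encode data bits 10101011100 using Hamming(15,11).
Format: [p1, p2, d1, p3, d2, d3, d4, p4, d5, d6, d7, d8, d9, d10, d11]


Parity bits: p1=0, p2=1, p3=1, p4=0

011101001011100


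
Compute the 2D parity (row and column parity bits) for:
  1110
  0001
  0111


Row parities: 111
Column parities: 1000

Row P: 111, Col P: 1000, Corner: 1


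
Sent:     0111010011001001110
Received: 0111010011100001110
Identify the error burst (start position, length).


XOR: 0000000000101000000

Burst at position 10, length 3


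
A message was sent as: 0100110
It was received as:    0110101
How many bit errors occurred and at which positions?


XOR: 0010011

3 error(s) at position(s): 2, 5, 6


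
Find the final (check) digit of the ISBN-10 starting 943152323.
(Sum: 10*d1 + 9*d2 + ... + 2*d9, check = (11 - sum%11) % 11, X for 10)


Weighted sum: 221
221 mod 11 = 1

Check digit: X


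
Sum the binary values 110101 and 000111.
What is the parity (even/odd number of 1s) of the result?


110101 = 53
000111 = 7
Sum = 60 = 111100
1s count = 4

even parity (4 ones in 111100)


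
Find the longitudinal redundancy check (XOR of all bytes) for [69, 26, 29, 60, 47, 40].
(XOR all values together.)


XOR chain: 69 ^ 26 ^ 29 ^ 60 ^ 47 ^ 40 = 121

121


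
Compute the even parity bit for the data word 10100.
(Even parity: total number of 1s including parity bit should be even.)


Number of 1s in data: 2
Parity bit: 0

0


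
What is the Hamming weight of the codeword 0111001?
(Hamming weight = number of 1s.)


Counting 1s in 0111001

4


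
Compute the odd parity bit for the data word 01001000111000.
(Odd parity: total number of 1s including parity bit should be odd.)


Number of 1s in data: 5
Parity bit: 0

0


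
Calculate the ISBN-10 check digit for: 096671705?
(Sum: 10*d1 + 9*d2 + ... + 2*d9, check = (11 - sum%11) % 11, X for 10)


Weighted sum: 256
256 mod 11 = 3

Check digit: 8


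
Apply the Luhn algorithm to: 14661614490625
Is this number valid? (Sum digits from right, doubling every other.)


Luhn sum = 61
61 mod 10 = 1

Invalid (Luhn sum mod 10 = 1)


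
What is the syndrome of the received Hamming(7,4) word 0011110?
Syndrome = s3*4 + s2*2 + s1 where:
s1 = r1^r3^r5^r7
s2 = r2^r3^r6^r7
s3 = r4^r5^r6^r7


s1=0, s2=0, s3=1

Syndrome = 4 (error at position 4)


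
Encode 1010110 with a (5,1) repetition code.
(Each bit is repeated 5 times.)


Each bit -> 5 copies

11111000001111100000111111111100000


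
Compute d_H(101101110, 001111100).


XOR: 100010010
Count of 1s: 3

3


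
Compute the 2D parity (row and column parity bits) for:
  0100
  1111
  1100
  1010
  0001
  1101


Row parities: 100011
Column parities: 0001

Row P: 100011, Col P: 0001, Corner: 1


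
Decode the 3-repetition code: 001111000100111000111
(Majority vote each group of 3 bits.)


Groups: 001, 111, 000, 100, 111, 000, 111
Majority votes: 0100101

0100101


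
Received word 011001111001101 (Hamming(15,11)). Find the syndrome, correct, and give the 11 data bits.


Syndrome = 15: error at position 15

Data: 10111001100 (corrected bit 15)


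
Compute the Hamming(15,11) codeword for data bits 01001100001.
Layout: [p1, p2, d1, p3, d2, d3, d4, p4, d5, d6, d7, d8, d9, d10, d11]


Parity bits: p1=1, p2=0, p3=0, p4=1

100010011100001


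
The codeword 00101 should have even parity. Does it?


Number of 1s: 2

Yes, parity is correct (2 ones)


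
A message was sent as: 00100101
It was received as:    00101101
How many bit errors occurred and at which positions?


XOR: 00001000

1 error(s) at position(s): 4


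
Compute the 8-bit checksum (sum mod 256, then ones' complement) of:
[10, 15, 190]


Sum = 215 mod 256 = 215
Complement = 40

40


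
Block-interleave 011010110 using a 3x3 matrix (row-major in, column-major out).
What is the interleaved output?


Matrix:
  011
  010
  110
Read columns: 001111100

001111100


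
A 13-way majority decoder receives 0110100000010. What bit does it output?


Ones: 4 out of 13
Threshold: 7

0 (4/13 voted 1)


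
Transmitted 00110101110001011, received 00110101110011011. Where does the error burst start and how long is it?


XOR: 00000000000010000

Burst at position 12, length 1


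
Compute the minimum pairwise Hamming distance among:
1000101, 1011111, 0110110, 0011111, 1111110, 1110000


Comparing all pairs, minimum distance: 1
Can detect 0 errors, correct 0 errors

1


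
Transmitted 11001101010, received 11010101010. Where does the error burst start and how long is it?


XOR: 00011000000

Burst at position 3, length 2


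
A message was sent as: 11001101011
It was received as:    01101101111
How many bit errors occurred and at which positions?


XOR: 10100000100

3 error(s) at position(s): 0, 2, 8


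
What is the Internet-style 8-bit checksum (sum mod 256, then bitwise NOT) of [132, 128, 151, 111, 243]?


Sum = 765 mod 256 = 253
Complement = 2

2


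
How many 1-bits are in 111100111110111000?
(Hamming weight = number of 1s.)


Counting 1s in 111100111110111000

12


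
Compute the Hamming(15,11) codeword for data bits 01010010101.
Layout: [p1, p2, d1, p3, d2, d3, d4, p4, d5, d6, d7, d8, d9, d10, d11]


Parity bits: p1=1, p2=1, p3=0, p4=1

110010110010101


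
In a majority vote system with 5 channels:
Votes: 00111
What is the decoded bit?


Ones: 3 out of 5
Threshold: 3

1 (3/5 voted 1)


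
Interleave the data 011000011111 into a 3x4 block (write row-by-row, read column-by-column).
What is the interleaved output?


Matrix:
  0110
  0001
  1111
Read columns: 001101101011

001101101011
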